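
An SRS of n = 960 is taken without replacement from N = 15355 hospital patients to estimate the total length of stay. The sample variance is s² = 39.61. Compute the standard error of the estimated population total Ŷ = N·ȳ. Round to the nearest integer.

Var(Ŷ) = N²·Var(ȳ) = N²·(1 − n/N)·s²/n.
f = 960/15355 = 0.06252035; Var(ȳ) = 0.93747965·39.61/960 = 0.038680801.
Var(Ŷ) = 15355² · 0.038680801 = 9.1200055 × 10^6.
SE(Ŷ) = √(9.1200055 × 10^6) = 3020.

3020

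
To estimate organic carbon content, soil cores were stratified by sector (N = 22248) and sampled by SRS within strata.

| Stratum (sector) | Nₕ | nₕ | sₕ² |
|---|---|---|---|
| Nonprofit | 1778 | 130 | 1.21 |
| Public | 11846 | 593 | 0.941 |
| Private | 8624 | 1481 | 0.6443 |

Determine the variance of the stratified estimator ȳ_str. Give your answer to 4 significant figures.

5.366 × 10^-4

Var(ȳ_str) = Σₕ Wₕ²(1 − fₕ)sₕ²/nₕ with Wₕ = Nₕ/N, N = 22248.
Nonprofit: Wₕ = 0.07991730; term = 0.07991730²·(1 − 0.07311586)·1.21/130 = 5.5099674 × 10^-5.
Public: Wₕ = 0.53245236; term = 0.53245236²·(1 − 0.05005909)·0.941/593 = 4.2735917 × 10^-4.
Private: Wₕ = 0.38763035; term = 0.38763035²·(1 − 0.17173006)·0.6443/1481 = 5.4142776 × 10^-5.
Sum = 5.3660162 × 10^-4.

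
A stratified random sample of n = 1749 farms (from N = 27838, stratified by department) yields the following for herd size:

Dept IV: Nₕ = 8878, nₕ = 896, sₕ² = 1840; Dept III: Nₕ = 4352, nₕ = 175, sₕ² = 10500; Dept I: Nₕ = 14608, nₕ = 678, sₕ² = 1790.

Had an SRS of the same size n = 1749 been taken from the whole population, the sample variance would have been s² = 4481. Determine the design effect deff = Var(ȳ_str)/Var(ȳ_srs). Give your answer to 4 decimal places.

0.9531

Var(ȳ_str) = Σ Wₕ²(1−fₕ)sₕ²/nₕ with Wₕ = Nₕ/27838:
  Dept IV: (8878/27838)²·(1−896/8878)·1840/896 = 0.18778488
  Dept III: (4352/27838)²·(1−175/4352)·10500/175 = 1.4074357
  Dept I: (14608/27838)²·(1−678/14608)·1790/678 = 0.69324884
  → Var(ȳ_str) = 2.2884694.
Var(ȳ_srs) = (1 − 1749/27838)·4481/1749 = 2.4010684.
deff = 2.2884694 / 2.4010684 = 0.9531.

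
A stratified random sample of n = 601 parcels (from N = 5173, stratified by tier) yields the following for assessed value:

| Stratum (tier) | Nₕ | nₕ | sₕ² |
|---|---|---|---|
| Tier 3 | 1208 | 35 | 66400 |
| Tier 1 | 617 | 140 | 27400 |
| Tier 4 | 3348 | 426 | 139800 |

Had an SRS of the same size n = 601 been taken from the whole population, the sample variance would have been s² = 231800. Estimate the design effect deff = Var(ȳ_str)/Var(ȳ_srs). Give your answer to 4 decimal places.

0.6530

Var(ȳ_str) = Σ Wₕ²(1−fₕ)sₕ²/nₕ with Wₕ = Nₕ/5173:
  Tier 3: (1208/5173)²·(1−35/1208)·66400/35 = 100.45696
  Tier 1: (617/5173)²·(1−140/617)·27400/140 = 2.1524899
  Tier 4: (3348/5173)²·(1−426/3348)·139800/426 = 119.97155
  → Var(ȳ_str) = 222.581.
Var(ȳ_srs) = (1 − 601/5173)·231800/601 = 340.88093.
deff = 222.581 / 340.88093 = 0.6530.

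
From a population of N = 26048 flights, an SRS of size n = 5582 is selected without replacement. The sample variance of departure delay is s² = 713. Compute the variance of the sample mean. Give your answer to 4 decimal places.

0.1004

Under SRS without replacement, Var(ȳ) = (1 − f)·s²/n with f = n/N = 5582/26048 = 0.21429668.
Var(ȳ) = (1 − 0.21429668)·713/5582 = 0.78570332·0.127732 = 0.10035945.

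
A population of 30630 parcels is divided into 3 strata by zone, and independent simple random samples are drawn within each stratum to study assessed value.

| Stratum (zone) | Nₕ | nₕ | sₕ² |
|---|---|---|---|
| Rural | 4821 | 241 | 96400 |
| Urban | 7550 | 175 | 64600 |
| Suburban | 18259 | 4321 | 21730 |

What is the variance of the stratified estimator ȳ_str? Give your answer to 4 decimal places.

32.6864

Var(ȳ_str) = Σₕ Wₕ²(1 − fₕ)sₕ²/nₕ with Wₕ = Nₕ/N, N = 30630.
Rural: Wₕ = 0.15739471; term = 0.15739471²·(1 − 0.04998963)·96400/241 = 9.4138789.
Urban: Wₕ = 0.24649037; term = 0.24649037²·(1 − 0.02317881)·64600/175 = 21.908339.
Suburban: Wₕ = 0.59611492; term = 0.59611492²·(1 − 0.23665042)·21730/4321 = 1.3641399.
Sum = 32.686358.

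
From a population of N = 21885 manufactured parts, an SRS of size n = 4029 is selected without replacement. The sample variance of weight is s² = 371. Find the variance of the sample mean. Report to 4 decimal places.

0.0751

Under SRS without replacement, Var(ȳ) = (1 − f)·s²/n with f = n/N = 4029/21885 = 0.18409870.
Var(ȳ) = (1 − 0.18409870)·371/4029 = 0.81590130·0.092082403 = 0.075130152.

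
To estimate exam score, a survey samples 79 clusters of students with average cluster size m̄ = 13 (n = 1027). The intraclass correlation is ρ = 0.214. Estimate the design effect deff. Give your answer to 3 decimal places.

deff = 1 + (13 − 1)·0.214 = 1 + 2.568 = 3.568.

3.568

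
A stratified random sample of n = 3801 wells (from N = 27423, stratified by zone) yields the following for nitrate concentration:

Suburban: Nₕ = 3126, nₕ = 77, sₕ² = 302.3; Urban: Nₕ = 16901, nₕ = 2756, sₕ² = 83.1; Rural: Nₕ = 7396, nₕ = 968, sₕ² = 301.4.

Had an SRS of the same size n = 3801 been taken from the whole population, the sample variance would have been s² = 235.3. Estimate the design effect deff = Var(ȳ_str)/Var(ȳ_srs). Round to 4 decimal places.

Var(ȳ_str) = Σ Wₕ²(1−fₕ)sₕ²/nₕ with Wₕ = Nₕ/27423:
  Suburban: (3126/27423)²·(1−77/3126)·302.3/77 = 0.049758112
  Urban: (16901/27423)²·(1−2756/16901)·83.1/2756 = 0.0095853337
  Rural: (7396/27423)²·(1−968/7396)·301.4/968 = 0.019683881
  → Var(ȳ_str) = 0.079027327.
Var(ȳ_srs) = (1 − 3801/27423)·235.3/3801 = 0.053324373.
deff = 0.079027327 / 0.053324373 = 1.4820.

1.4820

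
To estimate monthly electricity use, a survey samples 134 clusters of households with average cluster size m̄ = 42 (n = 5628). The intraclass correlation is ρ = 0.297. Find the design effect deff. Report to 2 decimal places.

13.18

deff = 1 + (42 − 1)·0.297 = 1 + 12.177 = 13.177.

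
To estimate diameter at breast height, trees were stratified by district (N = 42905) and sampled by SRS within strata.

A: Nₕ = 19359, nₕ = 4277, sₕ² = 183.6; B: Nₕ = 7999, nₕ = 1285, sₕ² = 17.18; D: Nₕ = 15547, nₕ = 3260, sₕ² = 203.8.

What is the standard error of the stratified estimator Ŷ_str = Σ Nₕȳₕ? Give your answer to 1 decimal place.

Var(Ŷ_str) = Σₕ Nₕ²(1 − fₕ)sₕ²/nₕ.
A: 19359²·(1 − 4277/19359)·183.6/4277 = 1.2533584 × 10^7.
B: 7999²·(1 − 1285/7999)·17.18/1285 = 718020.87.
D: 15547²·(1 − 3260/15547)·203.8/3260 = 1.1942054 × 10^7.
Sum = 2.5193659 × 10^7.
SE = √(2.5193659 × 10^7) = 5019.3.

5019.3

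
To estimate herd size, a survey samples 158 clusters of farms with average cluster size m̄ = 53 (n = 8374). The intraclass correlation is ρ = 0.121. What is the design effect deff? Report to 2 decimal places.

7.29

deff = 1 + (53 − 1)·0.121 = 1 + 6.292 = 7.292.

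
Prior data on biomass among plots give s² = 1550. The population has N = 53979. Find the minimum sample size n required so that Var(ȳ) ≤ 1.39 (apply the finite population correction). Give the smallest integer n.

Without fpc, n₀ = s²/D = 1550/1.39 = 1115.1079.
With fpc, (1 − n/N)·s²/n ≤ D requires n ≥ n₀/(1 + n₀/N) = 1115.1079/(1 + 1115.1079/53979) = 1092.5381.
Rounding up, n = 1093.

1093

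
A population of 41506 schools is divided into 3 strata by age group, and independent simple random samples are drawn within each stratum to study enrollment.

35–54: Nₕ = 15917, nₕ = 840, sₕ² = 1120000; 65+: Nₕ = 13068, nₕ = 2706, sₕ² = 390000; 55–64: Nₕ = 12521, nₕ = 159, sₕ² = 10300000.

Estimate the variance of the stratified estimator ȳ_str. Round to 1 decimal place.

Var(ȳ_str) = Σₕ Wₕ²(1 − fₕ)sₕ²/nₕ with Wₕ = Nₕ/N, N = 41506.
35–54: Wₕ = 0.38348672; term = 0.38348672²·(1 − 0.05277376)·1120000/840 = 185.73473.
65+: Wₕ = 0.31484605; term = 0.31484605²·(1 − 0.20707071)·390000/2706 = 11.328379.
55–64: Wₕ = 0.30166723; term = 0.30166723²·(1 − 0.01269867)·10300000/159 = 5820.3097.
Sum = 6017.3728.

6017.4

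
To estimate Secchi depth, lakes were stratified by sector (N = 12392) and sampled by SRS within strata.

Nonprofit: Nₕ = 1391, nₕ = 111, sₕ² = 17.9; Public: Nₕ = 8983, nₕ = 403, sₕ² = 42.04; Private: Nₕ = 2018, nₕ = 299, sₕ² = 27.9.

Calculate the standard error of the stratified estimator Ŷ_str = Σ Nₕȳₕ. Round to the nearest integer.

Var(Ŷ_str) = Σₕ Nₕ²(1 − fₕ)sₕ²/nₕ.
Nonprofit: 1391²·(1 − 111/1391)·17.9/111 = 287122.45.
Public: 8983²·(1 − 403/8983)·42.04/403 = 8.0401907 × 10^6.
Private: 2018²·(1 − 299/2018)·27.9/299 = 323690.57.
Sum = 8.6510037 × 10^6.
SE = √(8.6510037 × 10^6) = 2941.

2941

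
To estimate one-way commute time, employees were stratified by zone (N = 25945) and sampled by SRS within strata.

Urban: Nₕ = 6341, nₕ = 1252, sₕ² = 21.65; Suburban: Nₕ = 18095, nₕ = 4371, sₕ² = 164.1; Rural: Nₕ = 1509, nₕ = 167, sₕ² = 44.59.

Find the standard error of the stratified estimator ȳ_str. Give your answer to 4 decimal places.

0.1244

Var(ȳ_str) = Σₕ Wₕ²(1 − fₕ)sₕ²/nₕ with Wₕ = Nₕ/N, N = 25945.
Urban: Wₕ = 0.24440162; term = 0.24440162²·(1 − 0.19744520)·21.65/1252 = 8.2896544 × 10^-4.
Suburban: Wₕ = 0.69743689; term = 0.69743689²·(1 − 0.24155844)·164.1/4371 = 0.013850317.
Rural: Wₕ = 0.05816150; term = 0.05816150²·(1 − 0.11066932)·44.59/167 = 8.0325864 × 10^-4.
Sum = 0.015482541.
SE = √(0.015482541) = 0.1244.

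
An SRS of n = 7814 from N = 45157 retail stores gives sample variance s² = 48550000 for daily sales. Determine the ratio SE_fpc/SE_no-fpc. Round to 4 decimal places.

f = n/N = 7814/45157 = 0.17304072.
SE_no-fpc = √(s²/n) = 78.823899; SE_fpc = √((1−f)s²/n) = 71.680327.
Ratio = √(1−f) = 0.90937301.

0.9094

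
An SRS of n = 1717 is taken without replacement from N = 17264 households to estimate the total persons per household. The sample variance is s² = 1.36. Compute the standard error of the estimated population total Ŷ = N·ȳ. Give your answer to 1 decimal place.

461.1

Var(Ŷ) = N²·Var(ȳ) = N²·(1 − n/N)·s²/n.
f = 1717/17264 = 0.09945551; Var(ȳ) = 0.90054449·1.36/1717 = 7.1330256 × 10^-4.
Var(Ŷ) = 17264² · (7.1330256 × 10^-4) = 212596.76.
SE(Ŷ) = √(212596.76) = 461.1.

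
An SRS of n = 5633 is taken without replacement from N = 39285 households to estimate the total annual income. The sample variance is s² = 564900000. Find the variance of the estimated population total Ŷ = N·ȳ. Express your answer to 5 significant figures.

Var(Ŷ) = N²·Var(ȳ) = N²·(1 − n/N)·s²/n.
f = 5633/39285 = 0.14338806; Var(ȳ) = 0.85661194·564900000/5633 = 85904.506.
Var(Ŷ) = 39285² · 85904.506 = 1.3257739 × 10^14.

1.3258 × 10^14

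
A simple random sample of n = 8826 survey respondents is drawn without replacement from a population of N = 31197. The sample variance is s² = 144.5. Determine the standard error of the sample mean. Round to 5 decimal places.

0.10835

Under SRS without replacement, Var(ȳ) = (1 − f)·s²/n with f = n/N = 8826/31197 = 0.28291182.
Var(ȳ) = (1 − 0.28291182)·144.5/8826 = 0.71708818·0.016372082 = 0.011740227.
SE(ȳ) = √(0.011740227) = 0.10835.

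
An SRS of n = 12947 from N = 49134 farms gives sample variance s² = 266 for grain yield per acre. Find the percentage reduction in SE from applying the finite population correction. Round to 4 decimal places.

f = n/N = 12947/49134 = 0.26350389.
SE_no-fpc = √(s²/n) = 0.14333632; SE_fpc = √((1−f)s²/n) = 0.1230103.
Ratio = √(1−f) = 0.85819352. Reduction = 100·(1 − 0.85819352) = 14.1806%.

14.1806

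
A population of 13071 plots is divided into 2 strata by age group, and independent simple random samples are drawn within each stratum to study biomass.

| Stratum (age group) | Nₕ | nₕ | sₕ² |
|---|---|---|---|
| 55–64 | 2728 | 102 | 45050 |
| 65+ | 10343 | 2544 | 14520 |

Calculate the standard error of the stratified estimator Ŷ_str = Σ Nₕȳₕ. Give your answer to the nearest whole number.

60203

Var(Ŷ_str) = Σₕ Nₕ²(1 − fₕ)sₕ²/nₕ.
55–64: 2728²·(1 − 102/2728)·45050/102 = 3.1639799 × 10^9.
65+: 10343²·(1 − 2544/10343)·14520/2544 = 4.6039962 × 10^8.
Sum = 3.6243795 × 10^9.
SE = √(3.6243795 × 10^9) = 60203.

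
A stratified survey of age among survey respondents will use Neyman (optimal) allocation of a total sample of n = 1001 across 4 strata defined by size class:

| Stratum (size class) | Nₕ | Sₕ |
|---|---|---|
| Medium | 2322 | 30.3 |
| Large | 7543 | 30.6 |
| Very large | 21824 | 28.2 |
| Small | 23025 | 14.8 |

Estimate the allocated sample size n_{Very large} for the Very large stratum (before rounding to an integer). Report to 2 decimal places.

489.95

Neyman allocation: nₕ = n·NₕSₕ / Σⱼ NⱼSⱼ.
Σ NⱼSⱼ = 2322·30.3 + 7543·30.6 + 21824·28.2 + 23025·14.8 = 1.2573792 × 10^6.
n_{Very large} = 1001·21824·28.2 / (1.2573792 × 10^6) = 489.95.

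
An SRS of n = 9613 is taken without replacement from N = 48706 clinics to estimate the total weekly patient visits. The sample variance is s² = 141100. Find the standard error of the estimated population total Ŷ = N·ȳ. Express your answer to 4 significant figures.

Var(Ŷ) = N²·Var(ȳ) = N²·(1 − n/N)·s²/n.
f = 9613/48706 = 0.19736788; Var(ȳ) = 0.80263212·141100/9613 = 11.781066.
Var(Ŷ) = 48706² · 11.781066 = 2.7947922 × 10^10.
SE(Ŷ) = √(2.7947922 × 10^10) = 167200.

167200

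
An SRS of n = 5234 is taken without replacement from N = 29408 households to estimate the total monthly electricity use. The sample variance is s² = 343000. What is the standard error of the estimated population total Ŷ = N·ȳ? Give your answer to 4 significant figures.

215800

Var(Ŷ) = N²·Var(ȳ) = N²·(1 − n/N)·s²/n.
f = 5234/29408 = 0.17797878; Var(ȳ) = 0.82202122·343000/5234 = 53.86956.
Var(Ŷ) = 29408² · 53.86956 = 4.6588037 × 10^10.
SE(Ŷ) = √(4.6588037 × 10^10) = 215800.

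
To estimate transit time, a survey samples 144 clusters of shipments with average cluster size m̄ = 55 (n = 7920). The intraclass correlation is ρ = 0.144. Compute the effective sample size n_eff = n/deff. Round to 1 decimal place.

902.5

deff = 1 + (55 − 1)·0.144 = 1 + 7.776 = 8.776.
n_eff = 7920 / 8.776 = 902.5.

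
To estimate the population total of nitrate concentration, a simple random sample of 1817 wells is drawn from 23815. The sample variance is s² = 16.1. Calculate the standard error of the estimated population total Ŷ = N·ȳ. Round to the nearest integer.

2155

Var(Ŷ) = N²·Var(ȳ) = N²·(1 − n/N)·s²/n.
f = 1817/23815 = 0.07629645; Var(ȳ) = 0.92370355·16.1/1817 = 0.008184715.
Var(Ŷ) = 23815² · 0.008184715 = 4.6419957 × 10^6.
SE(Ŷ) = √(4.6419957 × 10^6) = 2155.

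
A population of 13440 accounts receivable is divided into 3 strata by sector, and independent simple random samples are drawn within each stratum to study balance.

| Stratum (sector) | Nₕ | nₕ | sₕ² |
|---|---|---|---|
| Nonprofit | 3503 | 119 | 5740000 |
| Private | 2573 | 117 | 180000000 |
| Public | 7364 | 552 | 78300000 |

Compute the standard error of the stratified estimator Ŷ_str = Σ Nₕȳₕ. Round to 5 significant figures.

4.1725 × 10^6

Var(Ŷ_str) = Σₕ Nₕ²(1 − fₕ)sₕ²/nₕ.
Nonprofit: 3503²·(1 − 119/3503)·5740000/119 = 5.7178851 × 10^11.
Private: 2573²·(1 − 117/2573)·180000000/117 = 9.7219815 × 10^12.
Public: 7364²·(1 − 552/7364)·78300000/552 = 7.1155931 × 10^12.
Sum = 1.7409363 × 10^13.
SE = √(1.7409363 × 10^13) = 4.1725 × 10^6.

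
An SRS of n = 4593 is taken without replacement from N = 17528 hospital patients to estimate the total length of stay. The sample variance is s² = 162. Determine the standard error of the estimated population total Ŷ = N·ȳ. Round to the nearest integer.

Var(Ŷ) = N²·Var(ȳ) = N²·(1 − n/N)·s²/n.
f = 4593/17528 = 0.26203788; Var(ȳ) = 0.73796212·162/4593 = 0.02602871.
Var(Ŷ) = 17528² · 0.02602871 = 7.996821 × 10^6.
SE(Ŷ) = √(7.996821 × 10^6) = 2828.

2828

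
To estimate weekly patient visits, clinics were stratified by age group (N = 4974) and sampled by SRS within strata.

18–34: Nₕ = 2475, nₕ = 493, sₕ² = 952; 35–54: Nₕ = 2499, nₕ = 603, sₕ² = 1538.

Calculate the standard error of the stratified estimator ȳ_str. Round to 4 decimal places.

Var(ȳ_str) = Σₕ Wₕ²(1 − fₕ)sₕ²/nₕ with Wₕ = Nₕ/N, N = 4974.
18–34: Wₕ = 0.49758745; term = 0.49758745²·(1 − 0.19919192)·952/493 = 0.38287527.
35–54: Wₕ = 0.50241255; term = 0.50241255²·(1 − 0.24129652)·1538/603 = 0.48846343.
Sum = 0.8713387.
SE = √(0.8713387) = 0.9335.

0.9335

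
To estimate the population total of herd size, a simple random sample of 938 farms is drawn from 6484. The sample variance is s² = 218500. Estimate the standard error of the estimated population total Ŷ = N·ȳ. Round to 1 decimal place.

Var(Ŷ) = N²·Var(ȳ) = N²·(1 − n/N)·s²/n.
f = 938/6484 = 0.14466379; Var(ȳ) = 0.85533621·218500/938 = 199.2441.
Var(Ŷ) = 6484² · 199.2441 = 8.3766715 × 10^9.
SE(Ŷ) = √(8.3766715 × 10^9) = 91524.2.

91524.2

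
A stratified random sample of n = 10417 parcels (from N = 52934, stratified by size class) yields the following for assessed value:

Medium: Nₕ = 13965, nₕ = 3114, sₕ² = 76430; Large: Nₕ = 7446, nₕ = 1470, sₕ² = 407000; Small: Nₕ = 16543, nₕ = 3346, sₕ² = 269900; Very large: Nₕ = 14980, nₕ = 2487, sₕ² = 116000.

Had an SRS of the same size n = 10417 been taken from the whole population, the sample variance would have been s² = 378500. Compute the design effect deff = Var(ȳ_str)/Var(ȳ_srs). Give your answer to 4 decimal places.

Var(ȳ_str) = Σ Wₕ²(1−fₕ)sₕ²/nₕ with Wₕ = Nₕ/52934:
  Medium: (13965/52934)²·(1−3114/13965)·76430/3114 = 1.3273533
  Large: (7446/52934)²·(1−1470/7446)·407000/1470 = 4.3968461
  Small: (16543/52934)²·(1−3346/16543)·269900/3346 = 6.2848803
  Very large: (14980/52934)²·(1−2487/14980)·116000/2487 = 3.1152387
  → Var(ȳ_str) = 15.124318.
Var(ȳ_srs) = (1 − 10417/52934)·378500/10417 = 29.184424.
deff = 15.124318 / 29.184424 = 0.5182.

0.5182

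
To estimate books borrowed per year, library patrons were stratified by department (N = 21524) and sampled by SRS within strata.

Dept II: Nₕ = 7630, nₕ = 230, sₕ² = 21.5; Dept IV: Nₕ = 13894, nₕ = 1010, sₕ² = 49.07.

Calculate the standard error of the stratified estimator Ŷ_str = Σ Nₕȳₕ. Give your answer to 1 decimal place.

Var(Ŷ_str) = Σₕ Nₕ²(1 − fₕ)sₕ²/nₕ.
Dept II: 7630²·(1 − 230/7630)·21.5/230 = 5.2779696 × 10^6.
Dept IV: 13894²·(1 − 1010/13894)·49.07/1010 = 8.6970646 × 10^6.
Sum = 1.3975034 × 10^7.
SE = √(1.3975034 × 10^7) = 3738.3.

3738.3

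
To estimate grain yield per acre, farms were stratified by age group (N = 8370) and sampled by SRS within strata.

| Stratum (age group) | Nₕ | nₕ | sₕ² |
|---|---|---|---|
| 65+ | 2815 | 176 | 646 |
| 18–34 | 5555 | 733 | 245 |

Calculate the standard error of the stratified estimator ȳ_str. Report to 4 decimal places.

Var(ȳ_str) = Σₕ Wₕ²(1 − fₕ)sₕ²/nₕ with Wₕ = Nₕ/N, N = 8370.
65+: Wₕ = 0.33632019; term = 0.33632019²·(1 − 0.06252220)·646/176 = 0.38921245.
18–34: Wₕ = 0.66367981; term = 0.66367981²·(1 − 0.13195320)·245/733 = 0.12779753.
Sum = 0.51700998.
SE = √(0.51700998) = 0.7190.

0.7190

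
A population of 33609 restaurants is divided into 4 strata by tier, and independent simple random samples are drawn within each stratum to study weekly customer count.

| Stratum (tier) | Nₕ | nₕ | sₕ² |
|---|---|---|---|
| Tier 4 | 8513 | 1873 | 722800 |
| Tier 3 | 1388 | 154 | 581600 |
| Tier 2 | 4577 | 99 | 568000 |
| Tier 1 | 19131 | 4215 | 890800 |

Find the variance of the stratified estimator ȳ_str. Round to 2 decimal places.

182.53

Var(ȳ_str) = Σₕ Wₕ²(1 − fₕ)sₕ²/nₕ with Wₕ = Nₕ/N, N = 33609.
Tier 4: Wₕ = 0.25329525; term = 0.25329525²·(1 − 0.22001645)·722800/1873 = 19.311673.
Tier 3: Wₕ = 0.04129846; term = 0.04129846²·(1 − 0.11095101)·581600/154 = 5.7266036.
Tier 2: Wₕ = 0.13618376; term = 0.13618376²·(1 − 0.02162989)·568000/99 = 104.10389.
Tier 1: Wₕ = 0.56922253; term = 0.56922253²·(1 − 0.22032304)·890800/4215 = 53.390193.
Sum = 182.53236.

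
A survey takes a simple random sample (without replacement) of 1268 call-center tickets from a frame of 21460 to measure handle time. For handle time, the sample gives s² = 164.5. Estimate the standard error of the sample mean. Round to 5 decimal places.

Under SRS without replacement, Var(ȳ) = (1 − f)·s²/n with f = n/N = 1268/21460 = 0.05908667.
Var(ȳ) = (1 − 0.05908667)·164.5/1268 = 0.94091333·0.12973186 = 0.12206644.
SE(ȳ) = √(0.12206644) = 0.34938.

0.34938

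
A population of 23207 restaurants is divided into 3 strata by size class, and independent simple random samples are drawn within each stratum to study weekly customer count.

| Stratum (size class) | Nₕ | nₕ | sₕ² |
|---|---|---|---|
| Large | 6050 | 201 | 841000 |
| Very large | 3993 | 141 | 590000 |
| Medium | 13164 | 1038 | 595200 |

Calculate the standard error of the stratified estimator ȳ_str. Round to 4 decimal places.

23.7565

Var(ȳ_str) = Σₕ Wₕ²(1 − fₕ)sₕ²/nₕ with Wₕ = Nₕ/N, N = 23207.
Large: Wₕ = 0.26069720; term = 0.26069720²·(1 − 0.03322314)·841000/201 = 274.91531.
Very large: Wₕ = 0.17206015; term = 0.17206015²·(1 − 0.03531180)·590000/141 = 119.50346.
Medium: Wₕ = 0.56724264; term = 0.56724264²·(1 − 0.07885141)·595200/1038 = 169.95463.
Sum = 564.3734.
SE = √(564.3734) = 23.7565.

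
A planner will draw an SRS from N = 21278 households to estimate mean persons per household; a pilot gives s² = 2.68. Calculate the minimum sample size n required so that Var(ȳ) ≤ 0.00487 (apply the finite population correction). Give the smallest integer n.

Without fpc, n₀ = s²/D = 2.68/0.00487 = 550.3080.
With fpc, (1 − n/N)·s²/n ≤ D requires n ≥ n₀/(1 + n₀/N) = 550.3080/(1 + 550.3080/21278) = 536.4343.
Rounding up, n = 537.

537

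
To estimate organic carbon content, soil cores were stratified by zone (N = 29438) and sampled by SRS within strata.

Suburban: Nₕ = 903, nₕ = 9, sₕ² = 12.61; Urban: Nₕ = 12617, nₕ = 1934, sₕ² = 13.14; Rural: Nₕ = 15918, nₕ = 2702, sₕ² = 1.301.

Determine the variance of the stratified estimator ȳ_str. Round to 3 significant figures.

0.00248

Var(ȳ_str) = Σₕ Wₕ²(1 − fₕ)sₕ²/nₕ with Wₕ = Nₕ/N, N = 29438.
Suburban: Wₕ = 0.03067464; term = 0.03067464²·(1 − 0.00996678)·12.61/9 = 0.0013052126.
Urban: Wₕ = 0.42859569; term = 0.42859569²·(1 − 0.15328525)·13.14/1934 = 0.0010567485.
Rural: Wₕ = 0.54072967; term = 0.54072967²·(1 − 0.16974494)·1.301/2702 = 1.1688637 × 10^-4.
Sum = 0.0024788475.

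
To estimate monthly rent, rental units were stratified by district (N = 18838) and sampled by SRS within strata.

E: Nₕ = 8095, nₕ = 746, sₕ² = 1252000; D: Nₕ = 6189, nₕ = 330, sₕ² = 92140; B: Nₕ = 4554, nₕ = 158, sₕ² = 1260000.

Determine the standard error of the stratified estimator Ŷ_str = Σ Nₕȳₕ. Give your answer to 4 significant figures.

Var(Ŷ_str) = Σₕ Nₕ²(1 − fₕ)sₕ²/nₕ.
E: 8095²·(1 − 746/8095)·1252000/746 = 9.9841386 × 10^10.
D: 6189²·(1 − 330/6189)·92140/330 = 1.0124609 × 10^10.
B: 4554²·(1 − 158/4554)·1260000/158 = 1.5964825 × 10^11.
Sum = 2.6961425 × 10^11.
SE = √(2.6961425 × 10^11) = 519200.

519200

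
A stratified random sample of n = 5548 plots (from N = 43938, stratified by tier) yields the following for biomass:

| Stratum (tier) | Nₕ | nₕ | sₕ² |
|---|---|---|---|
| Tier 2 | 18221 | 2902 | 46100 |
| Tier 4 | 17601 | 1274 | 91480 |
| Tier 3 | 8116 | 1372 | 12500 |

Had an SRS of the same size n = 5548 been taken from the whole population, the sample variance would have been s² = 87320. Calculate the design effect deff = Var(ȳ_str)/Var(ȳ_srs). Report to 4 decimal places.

Var(ȳ_str) = Σ Wₕ²(1−fₕ)sₕ²/nₕ with Wₕ = Nₕ/43938:
  Tier 2: (18221/43938)²·(1−2902/18221)·46100/2902 = 2.2968127
  Tier 4: (17601/43938)²·(1−1274/17601)·91480/1274 = 10.688577
  Tier 3: (8116/43938)²·(1−1372/8116)·12500/1372 = 0.25830626
  → Var(ȳ_str) = 13.243696.
Var(ȳ_srs) = (1 − 5548/43938)·87320/5548 = 13.751659.
deff = 13.243696 / 13.751659 = 0.9631.

0.9631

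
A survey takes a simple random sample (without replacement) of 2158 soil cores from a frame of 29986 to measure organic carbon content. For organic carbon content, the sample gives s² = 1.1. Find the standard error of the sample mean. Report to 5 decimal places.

Under SRS without replacement, Var(ȳ) = (1 − f)·s²/n with f = n/N = 2158/29986 = 0.07196692.
Var(ȳ) = (1 − 0.07196692)·1.1/2158 = 0.92803308·5.0973123 × 10^-4 = 4.7304745 × 10^-4.
SE(ȳ) = √(4.7304745 × 10^-4) = 0.02175.

0.02175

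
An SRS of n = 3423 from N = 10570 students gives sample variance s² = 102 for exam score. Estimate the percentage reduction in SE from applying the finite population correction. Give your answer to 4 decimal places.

f = n/N = 3423/10570 = 0.32384106.
SE_no-fpc = √(s²/n) = 0.1726222; SE_fpc = √((1−f)s²/n) = 0.14194531.
Ratio = √(1−f) = 0.82228884. Reduction = 100·(1 − 0.82228884) = 17.7711%.

17.7711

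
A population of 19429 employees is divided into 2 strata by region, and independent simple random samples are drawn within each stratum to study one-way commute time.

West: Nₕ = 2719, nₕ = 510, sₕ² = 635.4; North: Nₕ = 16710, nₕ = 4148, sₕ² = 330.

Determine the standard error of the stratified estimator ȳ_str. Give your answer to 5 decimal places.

Var(ȳ_str) = Σₕ Wₕ²(1 − fₕ)sₕ²/nₕ with Wₕ = Nₕ/N, N = 19429.
West: Wₕ = 0.13994544; term = 0.13994544²·(1 − 0.18756896)·635.4/510 = 0.019823533.
North: Wₕ = 0.86005456; term = 0.86005456²·(1 − 0.24823459)·330/4148 = 0.044239431.
Sum = 0.064062964.
SE = √(0.064062964) = 0.25311.

0.25311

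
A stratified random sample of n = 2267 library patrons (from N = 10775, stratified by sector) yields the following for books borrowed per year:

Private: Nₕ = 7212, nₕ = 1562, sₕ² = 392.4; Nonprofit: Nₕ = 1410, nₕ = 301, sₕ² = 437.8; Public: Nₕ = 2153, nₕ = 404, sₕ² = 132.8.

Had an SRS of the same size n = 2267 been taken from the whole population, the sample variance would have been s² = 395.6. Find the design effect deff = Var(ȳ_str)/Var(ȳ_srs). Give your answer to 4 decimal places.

Var(ȳ_str) = Σ Wₕ²(1−fₕ)sₕ²/nₕ with Wₕ = Nₕ/10775:
  Private: (7212/10775)²·(1−1562/7212)·392.4/1562 = 0.088169337
  Nonprofit: (1410/10775)²·(1−301/1410)·437.8/301 = 0.019589591
  Public: (2153/10775)²·(1−404/2153)·132.8/404 = 0.010661443
  → Var(ȳ_str) = 0.11842037.
Var(ȳ_srs) = (1 − 2267/10775)·395.6/2267 = 0.13778913.
deff = 0.11842037 / 0.13778913 = 0.8594.

0.8594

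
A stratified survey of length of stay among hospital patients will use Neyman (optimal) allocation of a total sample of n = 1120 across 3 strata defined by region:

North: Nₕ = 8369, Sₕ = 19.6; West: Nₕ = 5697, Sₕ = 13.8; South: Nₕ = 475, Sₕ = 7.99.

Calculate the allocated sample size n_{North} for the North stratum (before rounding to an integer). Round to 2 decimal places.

Neyman allocation: nₕ = n·NₕSₕ / Σⱼ NⱼSⱼ.
Σ NⱼSⱼ = 8369·19.6 + 5697·13.8 + 475·7.99 = 246446.25.
n_{North} = 1120·8369·19.6 / 246446.25 = 745.46.

745.46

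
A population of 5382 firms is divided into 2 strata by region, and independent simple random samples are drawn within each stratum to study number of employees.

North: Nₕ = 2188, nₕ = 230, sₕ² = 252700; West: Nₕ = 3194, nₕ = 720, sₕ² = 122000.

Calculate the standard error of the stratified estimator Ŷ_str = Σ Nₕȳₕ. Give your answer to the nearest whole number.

77755

Var(Ŷ_str) = Σₕ Nₕ²(1 − fₕ)sₕ²/nₕ.
North: 2188²·(1 − 230/2188)·252700/230 = 4.7069264 × 10^9.
West: 3194²·(1 − 720/3194)·122000/720 = 1.3389425 × 10^9.
Sum = 6.0458689 × 10^9.
SE = √(6.0458689 × 10^9) = 77755.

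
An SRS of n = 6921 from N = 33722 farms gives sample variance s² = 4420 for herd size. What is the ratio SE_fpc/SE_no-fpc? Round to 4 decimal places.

0.8915

f = n/N = 6921/33722 = 0.20523694.
SE_no-fpc = √(s²/n) = 0.79914707; SE_fpc = √((1−f)s²/n) = 0.71243549.
Ratio = √(1−f) = 0.89149485.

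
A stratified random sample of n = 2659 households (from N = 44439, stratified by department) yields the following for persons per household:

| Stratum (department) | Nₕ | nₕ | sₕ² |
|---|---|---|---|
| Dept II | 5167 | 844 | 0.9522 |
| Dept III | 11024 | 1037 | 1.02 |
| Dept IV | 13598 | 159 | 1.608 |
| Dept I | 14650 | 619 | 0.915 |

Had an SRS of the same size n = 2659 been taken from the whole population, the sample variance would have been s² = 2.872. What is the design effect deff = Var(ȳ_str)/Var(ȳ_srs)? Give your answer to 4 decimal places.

Var(ȳ_str) = Σ Wₕ²(1−fₕ)sₕ²/nₕ with Wₕ = Nₕ/44439:
  Dept II: (5167/44439)²·(1−844/5167)·0.9522/844 = 1.2760887 × 10^-5
  Dept III: (11024/44439)²·(1−1037/11024)·1.02/1037 = 5.483617 × 10^-5
  Dept IV: (13598/44439)²·(1−159/13598)·1.608/159 = 9.3584162 × 10^-4
  Dept I: (14650/44439)²·(1−619/14650)·0.915/619 = 1.5386085 × 10^-4
  → Var(ȳ_str) = 0.0011572995.
Var(ȳ_srs) = (1 − 2659/44439)·2.872/2659 = 0.0010154774.
deff = 0.0011572995 / 0.0010154774 = 1.1397.

1.1397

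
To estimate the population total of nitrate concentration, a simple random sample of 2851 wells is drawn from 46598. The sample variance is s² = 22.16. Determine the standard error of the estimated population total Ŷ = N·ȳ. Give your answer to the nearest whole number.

3981

Var(Ŷ) = N²·Var(ȳ) = N²·(1 − n/N)·s²/n.
f = 2851/46598 = 0.06118288; Var(ȳ) = 0.93881712·22.16/2851 = 0.0072971544.
Var(Ŷ) = 46598² · 0.0072971544 = 1.5844848 × 10^7.
SE(Ŷ) = √(1.5844848 × 10^7) = 3981.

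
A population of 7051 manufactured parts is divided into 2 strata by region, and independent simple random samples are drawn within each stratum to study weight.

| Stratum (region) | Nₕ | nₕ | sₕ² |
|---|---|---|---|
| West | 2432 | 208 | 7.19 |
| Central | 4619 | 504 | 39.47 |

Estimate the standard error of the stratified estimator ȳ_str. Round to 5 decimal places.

Var(ȳ_str) = Σₕ Wₕ²(1 − fₕ)sₕ²/nₕ with Wₕ = Nₕ/N, N = 7051.
West: Wₕ = 0.34491561; term = 0.34491561²·(1 − 0.08552632)·7.19/208 = 0.0037606462.
Central: Wₕ = 0.65508439; term = 0.65508439²·(1 − 0.10911453)·39.47/504 = 0.02994008.
Sum = 0.033700726.
SE = √(0.033700726) = 0.18358.

0.18358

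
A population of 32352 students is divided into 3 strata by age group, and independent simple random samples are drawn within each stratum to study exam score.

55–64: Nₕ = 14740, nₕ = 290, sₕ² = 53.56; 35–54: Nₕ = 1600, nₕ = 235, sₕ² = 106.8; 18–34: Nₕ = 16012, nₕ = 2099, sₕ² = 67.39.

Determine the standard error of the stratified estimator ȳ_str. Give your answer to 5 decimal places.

Var(ȳ_str) = Σₕ Wₕ²(1 − fₕ)sₕ²/nₕ with Wₕ = Nₕ/N, N = 32352.
55–64: Wₕ = 0.45561325; term = 0.45561325²·(1 − 0.01967436)·53.56/290 = 0.037584228.
35–54: Wₕ = 0.04945598; term = 0.04945598²·(1 − 0.14687500)·106.8/235 = 9.4831748 × 10^-4.
18–34: Wₕ = 0.49493076; term = 0.49493076²·(1 − 0.13108918)·67.39/2099 = 0.0068335616.
Sum = 0.045366107.
SE = √(0.045366107) = 0.21299.

0.21299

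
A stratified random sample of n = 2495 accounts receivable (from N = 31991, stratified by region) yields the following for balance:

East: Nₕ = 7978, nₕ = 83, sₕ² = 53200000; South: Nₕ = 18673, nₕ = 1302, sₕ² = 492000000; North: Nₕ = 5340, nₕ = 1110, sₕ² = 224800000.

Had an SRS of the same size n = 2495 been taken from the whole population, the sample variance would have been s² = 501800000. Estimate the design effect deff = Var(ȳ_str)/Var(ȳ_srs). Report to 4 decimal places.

0.8827

Var(ȳ_str) = Σ Wₕ²(1−fₕ)sₕ²/nₕ with Wₕ = Nₕ/31991:
  East: (7978/31991)²·(1−83/7978)·53200000/83 = 39447.917
  South: (18673/31991)²·(1−1302/18673)·492000000/1302 = 119767.06
  North: (5340/31991)²·(1−1110/5340)·224800000/1110 = 4469.9156
  → Var(ȳ_str) = 163684.89.
Var(ȳ_srs) = (1 − 2495/31991)·501800000/2495 = 185436.58.
deff = 163684.89 / 185436.58 = 0.8827.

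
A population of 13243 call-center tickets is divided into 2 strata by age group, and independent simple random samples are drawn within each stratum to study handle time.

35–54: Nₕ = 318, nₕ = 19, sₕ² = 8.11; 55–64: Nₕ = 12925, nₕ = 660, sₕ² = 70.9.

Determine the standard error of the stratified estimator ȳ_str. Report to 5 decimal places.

0.31198

Var(ȳ_str) = Σₕ Wₕ²(1 − fₕ)sₕ²/nₕ with Wₕ = Nₕ/N, N = 13243.
35–54: Wₕ = 0.02401269; term = 0.02401269²·(1 − 0.05974843)·8.11/19 = 2.3141569 × 10^-4.
55–64: Wₕ = 0.97598731; term = 0.97598731²·(1 − 0.05106383)·70.9/660 = 0.097101882.
Sum = 0.097333298.
SE = √(0.097333298) = 0.31198.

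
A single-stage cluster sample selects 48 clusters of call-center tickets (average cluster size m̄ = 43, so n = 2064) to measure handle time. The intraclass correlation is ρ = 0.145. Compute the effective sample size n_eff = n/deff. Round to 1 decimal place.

deff = 1 + (43 − 1)·0.145 = 1 + 6.09 = 7.09.
n_eff = 2064 / 7.09 = 291.1.

291.1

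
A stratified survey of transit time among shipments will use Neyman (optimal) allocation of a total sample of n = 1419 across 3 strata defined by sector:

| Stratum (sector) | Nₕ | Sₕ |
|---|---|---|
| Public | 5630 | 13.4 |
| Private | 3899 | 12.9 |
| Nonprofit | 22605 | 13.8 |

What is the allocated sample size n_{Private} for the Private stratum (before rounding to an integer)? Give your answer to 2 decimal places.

163.06

Neyman allocation: nₕ = n·NₕSₕ / Σⱼ NⱼSⱼ.
Σ NⱼSⱼ = 5630·13.4 + 3899·12.9 + 22605·13.8 = 437688.1.
n_{Private} = 1419·3899·12.9 / 437688.1 = 163.06.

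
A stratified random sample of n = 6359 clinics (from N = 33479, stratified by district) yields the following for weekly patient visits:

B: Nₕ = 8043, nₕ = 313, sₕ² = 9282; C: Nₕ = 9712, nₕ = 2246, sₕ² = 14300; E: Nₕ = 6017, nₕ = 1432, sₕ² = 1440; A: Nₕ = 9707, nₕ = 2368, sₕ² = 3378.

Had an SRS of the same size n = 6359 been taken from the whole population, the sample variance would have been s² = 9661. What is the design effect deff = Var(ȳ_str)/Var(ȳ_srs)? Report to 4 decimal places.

Var(ȳ_str) = Σ Wₕ²(1−fₕ)sₕ²/nₕ with Wₕ = Nₕ/33479:
  B: (8043/33479)²·(1−313/8043)·9282/313 = 1.6449391
  C: (9712/33479)²·(1−2246/9712)·14300/2246 = 0.41188691
  E: (6017/33479)²·(1−1432/6017)·1440/1432 = 0.024751064
  A: (9707/33479)²·(1−2368/9707)·3378/2368 = 0.090668182
  → Var(ȳ_str) = 2.1722453.
Var(ȳ_srs) = (1 − 6359/33479)·9661/6359 = 1.2306951.
deff = 2.1722453 / 1.2306951 = 1.7651.

1.7651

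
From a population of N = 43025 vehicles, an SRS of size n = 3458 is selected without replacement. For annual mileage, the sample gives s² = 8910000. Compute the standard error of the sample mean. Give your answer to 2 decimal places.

Under SRS without replacement, Var(ȳ) = (1 − f)·s²/n with f = n/N = 3458/43025 = 0.08037188.
Var(ȳ) = (1 − 0.08037188)·8910000/3458 = 0.91962812·2576.6339 = 2369.545.
SE(ȳ) = √(2369.545) = 48.68.

48.68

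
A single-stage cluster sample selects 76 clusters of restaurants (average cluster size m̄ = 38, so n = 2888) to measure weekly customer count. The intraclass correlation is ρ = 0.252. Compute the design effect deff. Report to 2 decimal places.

deff = 1 + (38 − 1)·0.252 = 1 + 9.324 = 10.324.

10.32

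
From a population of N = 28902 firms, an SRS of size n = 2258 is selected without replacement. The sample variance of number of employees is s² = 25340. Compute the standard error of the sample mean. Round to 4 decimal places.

3.2165

Under SRS without replacement, Var(ȳ) = (1 − f)·s²/n with f = n/N = 2258/28902 = 0.07812608.
Var(ȳ) = (1 − 0.07812608)·25340/2258 = 0.92187392·11.222321 = 10.345565.
SE(ȳ) = √(10.345565) = 3.2165.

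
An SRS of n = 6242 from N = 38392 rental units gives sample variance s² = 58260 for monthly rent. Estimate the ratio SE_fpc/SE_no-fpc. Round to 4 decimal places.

f = n/N = 6242/38392 = 0.16258596.
SE_no-fpc = √(s²/n) = 3.0550854; SE_fpc = √((1−f)s²/n) = 2.7957187.
Ratio = √(1−f) = 0.91510330.

0.9151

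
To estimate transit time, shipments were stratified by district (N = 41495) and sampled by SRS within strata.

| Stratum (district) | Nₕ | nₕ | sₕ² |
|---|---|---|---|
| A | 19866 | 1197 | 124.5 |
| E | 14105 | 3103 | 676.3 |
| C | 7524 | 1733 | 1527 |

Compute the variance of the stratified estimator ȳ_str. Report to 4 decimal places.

0.0643

Var(ȳ_str) = Σₕ Wₕ²(1 − fₕ)sₕ²/nₕ with Wₕ = Nₕ/N, N = 41495.
A: Wₕ = 0.47875648; term = 0.47875648²·(1 − 0.06025370)·124.5/1197 = 0.022403463.
E: Wₕ = 0.33992047; term = 0.33992047²·(1 − 0.21999291)·676.3/3103 = 0.019643135.
C: Wₕ = 0.18132305; term = 0.18132305²·(1 − 0.23032961)·1527/1733 = 0.022297249.
Sum = 0.064343847.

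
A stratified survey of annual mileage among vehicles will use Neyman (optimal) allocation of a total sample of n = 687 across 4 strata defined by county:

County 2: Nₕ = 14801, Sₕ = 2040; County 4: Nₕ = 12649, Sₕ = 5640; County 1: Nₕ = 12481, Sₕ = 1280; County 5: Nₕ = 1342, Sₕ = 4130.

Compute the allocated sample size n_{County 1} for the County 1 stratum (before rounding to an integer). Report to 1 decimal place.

Neyman allocation: nₕ = n·NₕSₕ / Σⱼ NⱼSⱼ.
Σ NⱼSⱼ = 14801·2040 + 12649·5640 + 12481·1280 + 1342·4130 = 1.2305254 × 10^8.
n_{County 1} = 687·12481·1280 / (1.2305254 × 10^8) = 89.2.

89.2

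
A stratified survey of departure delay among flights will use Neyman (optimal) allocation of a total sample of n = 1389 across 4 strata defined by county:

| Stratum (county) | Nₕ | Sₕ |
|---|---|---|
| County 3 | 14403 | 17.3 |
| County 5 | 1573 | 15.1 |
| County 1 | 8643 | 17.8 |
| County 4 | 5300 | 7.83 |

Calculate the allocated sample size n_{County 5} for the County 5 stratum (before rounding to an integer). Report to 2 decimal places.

Neyman allocation: nₕ = n·NₕSₕ / Σⱼ NⱼSⱼ.
Σ NⱼSⱼ = 14403·17.3 + 1573·15.1 + 8643·17.8 + 5300·7.83 = 468268.6.
n_{County 5} = 1389·1573·15.1 / 468268.6 = 70.46.

70.46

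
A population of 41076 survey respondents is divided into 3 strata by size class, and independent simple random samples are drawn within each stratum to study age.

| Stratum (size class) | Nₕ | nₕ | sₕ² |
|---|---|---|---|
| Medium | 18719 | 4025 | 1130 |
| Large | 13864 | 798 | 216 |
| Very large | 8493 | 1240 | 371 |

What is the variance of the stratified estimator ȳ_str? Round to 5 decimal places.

Var(ȳ_str) = Σₕ Wₕ²(1 − fₕ)sₕ²/nₕ with Wₕ = Nₕ/N, N = 41076.
Medium: Wₕ = 0.45571623; term = 0.45571623²·(1 − 0.21502217)·1130/4025 = 0.045767685.
Large: Wₕ = 0.33752069; term = 0.33752069²·(1 − 0.05755915)·216/798 = 0.02906068.
Very large: Wₕ = 0.20676307; term = 0.20676307²·(1 − 0.14600259)·371/1240 = 0.010923322.
Sum = 0.085751687.

0.08575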